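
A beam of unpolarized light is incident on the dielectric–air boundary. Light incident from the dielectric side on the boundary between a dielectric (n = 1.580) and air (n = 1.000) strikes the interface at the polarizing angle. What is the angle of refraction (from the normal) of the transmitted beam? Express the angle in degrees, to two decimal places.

tan θ_B = n₂/n₁ = 1.000/1.580 = 0.6329, so θ_B = 32.33°.
Since θ_B + θ_t = 90° at Brewster incidence, θ_t = 90° − 32.33° = 57.67°.

θ_t ≈ 57.67°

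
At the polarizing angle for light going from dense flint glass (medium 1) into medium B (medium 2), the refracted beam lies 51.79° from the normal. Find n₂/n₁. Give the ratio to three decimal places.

At Brewster incidence θ_B = 90° − θ_t = 90° − 51.79° = 38.21°.
tan θ_B = n₂/n₁, so n₂/n₁ = tan 38.21° = 0.787.

n₂/n₁ ≈ 0.787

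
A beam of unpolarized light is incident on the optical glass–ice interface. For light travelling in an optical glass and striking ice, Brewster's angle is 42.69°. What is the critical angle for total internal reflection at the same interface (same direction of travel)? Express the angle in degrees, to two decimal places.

θ_c ≈ 67.29°

tan θ_B = n₂/n₁ = tan 42.69° = 0.9225.
Total internal reflection: sin θ_c = n₂/n₁ = 0.9225.
θ_c = arcsin(0.9225) = 67.29°.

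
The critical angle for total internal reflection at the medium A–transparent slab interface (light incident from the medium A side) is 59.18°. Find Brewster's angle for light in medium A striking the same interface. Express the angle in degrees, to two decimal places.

θ_B ≈ 40.66°

n₂/n₁ = sin θ_c = sin 59.18° = 0.8588.
tan θ_B equals the same ratio, so θ_B = arctan(0.8588) = 40.66°.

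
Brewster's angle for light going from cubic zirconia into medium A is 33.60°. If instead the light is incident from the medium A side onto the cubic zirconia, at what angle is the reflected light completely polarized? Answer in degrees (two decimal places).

θ_B' ≈ 56.40°

The two Brewster angles are complementary: θ_B' = 90° − θ_B = 90° − 33.60° = 56.40°.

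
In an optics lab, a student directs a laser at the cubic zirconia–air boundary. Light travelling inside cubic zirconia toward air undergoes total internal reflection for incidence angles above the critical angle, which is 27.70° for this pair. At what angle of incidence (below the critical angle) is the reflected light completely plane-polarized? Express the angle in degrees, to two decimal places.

At the critical angle sin θ_c = n₂/n₁, giving n₂/n₁ = sin 27.70° = 0.4648.
Then tan θ_B = n₂/n₁ = 0.4648, so θ_B = arctan 0.4648 = 24.93°.

θ_B ≈ 24.93°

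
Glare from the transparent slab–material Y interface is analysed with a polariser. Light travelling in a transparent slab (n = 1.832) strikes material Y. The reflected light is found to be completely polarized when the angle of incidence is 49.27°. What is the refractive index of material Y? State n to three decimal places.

At the Brewster angle, tan θ_B = n₂/n₁ with n₁ on the incident side (a transparent slab) and n₂ on the transmitted side (material Y).
n₂ = n₁ tan θ_B = 1.832 × tan 49.27° = 2.128.

n ≈ 2.128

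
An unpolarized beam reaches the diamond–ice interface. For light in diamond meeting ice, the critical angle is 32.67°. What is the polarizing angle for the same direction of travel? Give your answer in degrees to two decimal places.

θ_B ≈ 28.36°

At the critical angle sin θ_c = n₂/n₁, giving n₂/n₁ = sin 32.67° = 0.5398.
Then tan θ_B = n₂/n₁ = 0.5398, so θ_B = arctan 0.5398 = 28.36°.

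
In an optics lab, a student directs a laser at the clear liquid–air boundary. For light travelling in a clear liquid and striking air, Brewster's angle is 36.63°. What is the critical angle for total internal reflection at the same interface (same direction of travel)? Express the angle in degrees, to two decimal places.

θ_c ≈ 48.03°

From Brewster, n₂/n₁ = tan θ_B = tan 36.63° = 0.7435.
Then sin θ_c = n₂/n₁ = 0.7435, so θ_c = arcsin 0.7435 = 48.03°.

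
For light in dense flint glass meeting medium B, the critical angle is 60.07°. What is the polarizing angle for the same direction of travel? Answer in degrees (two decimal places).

θ_B ≈ 40.91°

At the critical angle sin θ_c = n₂/n₁, giving n₂/n₁ = sin 60.07° = 0.8666.
Then tan θ_B = n₂/n₁ = 0.8666, so θ_B = arctan 0.8666 = 40.91°.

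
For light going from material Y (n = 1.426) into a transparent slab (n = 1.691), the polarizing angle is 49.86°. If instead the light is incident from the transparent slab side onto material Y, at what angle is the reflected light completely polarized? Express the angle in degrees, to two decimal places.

tan θ_B' = n₁/n₂ = 1/tan θ_B, so θ_B' = 90° − θ_B.
θ_B' = 90° − 49.86° = 40.14°.

θ_B' ≈ 40.14°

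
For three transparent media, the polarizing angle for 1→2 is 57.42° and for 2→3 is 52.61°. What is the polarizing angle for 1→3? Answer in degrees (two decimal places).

n₂/n₁ = tan 57.42° = 1.5649 and n₃/n₂ = tan 52.61° = 1.3084.
Multiplying, n₃/n₁ = 1.5649 × 1.3084 = 2.0475, and θ_B(1→3) = arctan 2.0475 = 63.97°.

θ_B ≈ 63.97°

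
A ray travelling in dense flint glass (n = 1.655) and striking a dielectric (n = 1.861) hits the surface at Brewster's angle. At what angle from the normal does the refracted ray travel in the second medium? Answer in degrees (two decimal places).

θ_B = arctan(n₂/n₁) = arctan(1.861/1.655) = 48.35°.
Since θ_B + θ_t = 90° at Brewster incidence, θ_t = 90° − 48.35° = 41.65°.

θ_t ≈ 41.65°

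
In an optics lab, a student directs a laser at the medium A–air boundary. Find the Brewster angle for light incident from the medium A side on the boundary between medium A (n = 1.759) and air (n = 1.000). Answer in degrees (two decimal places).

Here n₂/n₁ = 1.000/1.759 = 0.5685, and Brewster's law gives tan θ_B = n₂/n₁. Taking the arctangent, θ_B = 29.62°.

θ_B ≈ 29.62°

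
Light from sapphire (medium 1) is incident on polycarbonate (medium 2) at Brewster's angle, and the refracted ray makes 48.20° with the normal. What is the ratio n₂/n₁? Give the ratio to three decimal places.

n₂/n₁ ≈ 0.894

θ_B + θ_t = 90°, so θ_B = 90° − 48.20° = 41.80°.
tan θ_B = n₂/n₁, so n₂/n₁ = tan 41.80° = 0.894.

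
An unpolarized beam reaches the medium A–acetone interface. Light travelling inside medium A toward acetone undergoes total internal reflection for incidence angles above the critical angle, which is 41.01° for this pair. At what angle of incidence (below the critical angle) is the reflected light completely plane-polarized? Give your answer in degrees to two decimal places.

sin θ_c = n₂/n₁, so n₂/n₁ = sin 41.01° = 0.6562.
Brewster: tan θ_B = n₂/n₁ = 0.6562.
θ_B = arctan(0.6562) = 33.27°.

θ_B ≈ 33.27°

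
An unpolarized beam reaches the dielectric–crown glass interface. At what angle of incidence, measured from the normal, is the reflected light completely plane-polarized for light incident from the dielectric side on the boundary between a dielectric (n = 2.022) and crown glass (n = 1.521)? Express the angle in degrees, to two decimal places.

tan θ_B = n₂/n₁ = 1.521/2.022 = 0.7522.
θ_B = arctan(0.7522) = 36.95°.

θ_B ≈ 36.95°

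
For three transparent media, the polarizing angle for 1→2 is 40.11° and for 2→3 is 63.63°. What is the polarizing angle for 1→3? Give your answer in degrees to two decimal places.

tan θ_B(1→2) = n₂/n₁ = tan 40.11° = 0.8424.
tan θ_B(2→3) = n₃/n₂ = tan 63.63° = 2.0171.
Multiplying, n₃/n₁ = 0.8424 × 2.0171 = 1.6992, and θ_B(1→3) = arctan 1.6992 = 59.52°.

θ_B ≈ 59.52°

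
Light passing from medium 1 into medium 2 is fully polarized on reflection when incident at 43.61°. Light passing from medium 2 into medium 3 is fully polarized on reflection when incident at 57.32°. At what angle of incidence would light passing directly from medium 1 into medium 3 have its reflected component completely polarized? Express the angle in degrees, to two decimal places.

tan θ_B(1→2) = n₂/n₁ = tan 43.61° = 0.9526.
tan θ_B(2→3) = n₃/n₂ = tan 57.32° = 1.5589.
n₃/n₁ = 1.4850. Then tan θ_B(1→3) = n₃/n₁, so θ_B(1→3) = arctan(1.4850) = 56.04°.

θ_B ≈ 56.04°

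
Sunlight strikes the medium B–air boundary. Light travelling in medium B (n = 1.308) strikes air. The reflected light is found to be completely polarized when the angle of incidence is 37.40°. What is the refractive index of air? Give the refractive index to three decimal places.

n ≈ 1.000

At the Brewster angle, tan θ_B = n₂/n₁ with n₁ on the incident side (medium B) and n₂ on the transmitted side (air).
n₂ = n₁ tan θ_B = 1.308 × tan 37.40° = 1.000.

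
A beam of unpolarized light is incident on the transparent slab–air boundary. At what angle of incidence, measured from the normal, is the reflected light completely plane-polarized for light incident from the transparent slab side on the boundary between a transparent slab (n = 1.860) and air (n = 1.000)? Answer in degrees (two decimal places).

Brewster's condition: tan θ_B = n₂/n₁ = 1.000/1.860 = 0.5376.
So θ_B = arctan 0.5376 = 28.26°.

θ_B ≈ 28.26°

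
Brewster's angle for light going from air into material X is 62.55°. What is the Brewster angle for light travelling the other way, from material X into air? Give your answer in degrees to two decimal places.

θ_B' ≈ 27.45°

Reversing the direction swaps n₁ and n₂, so tan θ_B' = 1/tan θ_B and θ_B' = 90° − θ_B.
Hence θ_B' = 90° − 62.55° = 27.45°.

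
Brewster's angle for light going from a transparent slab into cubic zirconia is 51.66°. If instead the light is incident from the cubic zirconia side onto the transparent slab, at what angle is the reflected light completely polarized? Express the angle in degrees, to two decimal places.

θ_B' ≈ 38.34°

Reversing the direction swaps n₁ and n₂, so tan θ_B' = 1/tan θ_B and θ_B' = 90° − θ_B.
Hence θ_B' = 90° − 51.66° = 38.34°.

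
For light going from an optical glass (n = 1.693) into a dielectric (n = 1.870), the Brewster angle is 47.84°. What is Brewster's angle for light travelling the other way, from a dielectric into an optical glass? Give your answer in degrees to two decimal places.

θ_B' ≈ 42.16°

The two Brewster angles are complementary: θ_B' = 90° − θ_B = 90° − 47.84° = 42.16°.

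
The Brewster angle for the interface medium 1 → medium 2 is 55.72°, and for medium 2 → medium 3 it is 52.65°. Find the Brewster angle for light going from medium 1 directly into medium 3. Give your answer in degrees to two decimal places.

θ_B ≈ 62.52°

Each Brewster angle gives a ratio: n₂/n₁ = tan 55.72° = 1.4670, n₃/n₂ = tan 52.65° = 1.3103.
n₃/n₁ = 1.9223. Then tan θ_B(1→3) = n₃/n₁, so θ_B(1→3) = arctan(1.9223) = 62.52°.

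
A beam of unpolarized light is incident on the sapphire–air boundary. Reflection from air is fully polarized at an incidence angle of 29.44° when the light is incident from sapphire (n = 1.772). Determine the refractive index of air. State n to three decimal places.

n ≈ 1.000

Full polarization of the reflected beam means tan θ_B = n₂/n₁, where n₁ is the incident medium (sapphire).
n₂ = n₁ tan θ_B = 1.772 × tan 29.44° = 1.000.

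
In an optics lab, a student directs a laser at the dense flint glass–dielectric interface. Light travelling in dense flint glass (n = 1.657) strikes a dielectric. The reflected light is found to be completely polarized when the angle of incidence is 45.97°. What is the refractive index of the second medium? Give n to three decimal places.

Full polarization of the reflected beam means tan θ_B = n₂/n₁, where n₁ is the incident medium (dense flint glass).
n₂ = n₁ tan θ_B = 1.657 × tan 45.97° = 1.714.

n ≈ 1.714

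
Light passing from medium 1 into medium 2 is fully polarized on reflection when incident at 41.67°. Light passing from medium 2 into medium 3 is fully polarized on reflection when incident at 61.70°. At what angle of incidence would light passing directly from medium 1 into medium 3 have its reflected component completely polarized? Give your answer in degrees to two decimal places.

tan θ_B(1→2) = n₂/n₁ = tan 41.67° = 0.8900.
tan θ_B(2→3) = n₃/n₂ = tan 61.70° = 1.8572.
Multiplying, n₃/n₁ = 0.8900 × 1.8572 = 1.6530, and θ_B(1→3) = arctan 1.6530 = 58.83°.

θ_B ≈ 58.83°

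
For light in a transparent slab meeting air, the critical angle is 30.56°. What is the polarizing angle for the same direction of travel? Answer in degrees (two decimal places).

n₂/n₁ = sin θ_c = sin 30.56° = 0.5084.
tan θ_B equals the same ratio, so θ_B = arctan(0.5084) = 26.95°.

θ_B ≈ 26.95°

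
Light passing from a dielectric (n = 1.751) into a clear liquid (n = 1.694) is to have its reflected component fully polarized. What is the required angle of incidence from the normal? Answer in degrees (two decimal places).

Here n₂/n₁ = 1.694/1.751 = 0.9674, and Brewster's law gives tan θ_B = n₂/n₁.
θ_B = arctan(0.9674) = 44.05°.

θ_B ≈ 44.05°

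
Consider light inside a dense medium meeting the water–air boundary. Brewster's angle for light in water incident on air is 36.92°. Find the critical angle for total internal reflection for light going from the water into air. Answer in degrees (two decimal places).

tan θ_B = n₂/n₁ = tan 36.92° = 0.7514.
Total internal reflection: sin θ_c = n₂/n₁ = 0.7514.
θ_c = arcsin(0.7514) = 48.71°.

θ_c ≈ 48.71°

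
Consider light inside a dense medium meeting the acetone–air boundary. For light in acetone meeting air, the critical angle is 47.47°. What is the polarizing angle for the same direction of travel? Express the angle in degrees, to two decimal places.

θ_B ≈ 36.39°

sin θ_c = n₂/n₁, so n₂/n₁ = sin 47.47° = 0.7369.
Brewster: tan θ_B = n₂/n₁ = 0.7369.
θ_B = arctan(0.7369) = 36.39°.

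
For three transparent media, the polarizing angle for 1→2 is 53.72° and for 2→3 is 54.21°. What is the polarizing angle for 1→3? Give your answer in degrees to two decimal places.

θ_B ≈ 62.11°

tan θ_B(1→2) = n₂/n₁ = tan 53.72° = 1.3623.
tan θ_B(2→3) = n₃/n₂ = tan 54.21° = 1.3870.
n₃/n₁ = 1.8896. Then tan θ_B(1→3) = n₃/n₁, so θ_B(1→3) = arctan(1.8896) = 62.11°.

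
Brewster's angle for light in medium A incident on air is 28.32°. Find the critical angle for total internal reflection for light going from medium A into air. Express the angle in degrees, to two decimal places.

θ_c ≈ 32.61°

n₂/n₁ = tan 28.32° = 0.5389; the critical angle satisfies sin θ_c = n₂/n₁.
θ_c = arcsin(0.5389) = 32.61°.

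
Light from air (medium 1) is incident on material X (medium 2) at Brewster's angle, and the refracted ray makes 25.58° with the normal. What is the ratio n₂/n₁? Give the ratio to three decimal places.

At Brewster incidence θ_B = 90° − θ_t = 90° − 25.58° = 64.42°.
Then n₂/n₁ = tan θ_B = tan 64.42° = 2.089.

n₂/n₁ ≈ 2.089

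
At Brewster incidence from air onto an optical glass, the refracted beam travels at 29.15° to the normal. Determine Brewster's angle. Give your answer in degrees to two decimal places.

θ_B ≈ 60.85°

Since the reflected and refracted rays are at right angles at the polarizing angle, θ_B + θ_t = 90°.
So θ_B = 90° − θ_t = 90° − 29.15° = 60.85°.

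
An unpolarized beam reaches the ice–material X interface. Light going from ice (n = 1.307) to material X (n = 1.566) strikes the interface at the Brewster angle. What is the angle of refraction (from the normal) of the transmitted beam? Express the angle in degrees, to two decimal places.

First find Brewster's angle: tan θ_B = 1.566/1.307 = 1.1982, giving θ_B = 50.15°.
The refracted ray is perpendicular to the reflected ray, so θ_t = 90° − θ_B = 39.85°.

θ_t ≈ 39.85°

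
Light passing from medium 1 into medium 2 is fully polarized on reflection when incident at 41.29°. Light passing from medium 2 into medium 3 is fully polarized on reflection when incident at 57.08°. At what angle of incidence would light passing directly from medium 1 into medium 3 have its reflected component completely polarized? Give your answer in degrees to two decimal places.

n₂/n₁ = tan 41.29° = 0.8782 and n₃/n₂ = tan 57.08° = 1.5446.
Multiplying, n₃/n₁ = 0.8782 × 1.5446 = 1.3565, and θ_B(1→3) = arctan 1.3565 = 53.60°.

θ_B ≈ 53.60°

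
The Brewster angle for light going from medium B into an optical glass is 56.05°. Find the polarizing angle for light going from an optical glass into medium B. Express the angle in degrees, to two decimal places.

The two Brewster angles are complementary: θ_B' = 90° − θ_B = 90° − 56.05° = 33.95°.

θ_B' ≈ 33.95°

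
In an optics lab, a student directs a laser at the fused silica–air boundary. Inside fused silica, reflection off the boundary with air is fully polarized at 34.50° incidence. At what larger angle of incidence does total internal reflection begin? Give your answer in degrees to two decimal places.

θ_c ≈ 43.42°

From Brewster, n₂/n₁ = tan θ_B = tan 34.50° = 0.6873.
Then sin θ_c = n₂/n₁ = 0.6873, so θ_c = arcsin 0.6873 = 43.42°.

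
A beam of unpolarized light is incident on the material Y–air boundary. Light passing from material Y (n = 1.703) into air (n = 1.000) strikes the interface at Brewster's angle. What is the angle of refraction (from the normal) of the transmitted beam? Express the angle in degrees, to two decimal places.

First find Brewster's angle: tan θ_B = 1.000/1.703 = 0.5872, giving θ_B = 30.42°.
The refracted ray is perpendicular to the reflected ray, so θ_t = 90° − θ_B = 59.58°.

θ_t ≈ 59.58°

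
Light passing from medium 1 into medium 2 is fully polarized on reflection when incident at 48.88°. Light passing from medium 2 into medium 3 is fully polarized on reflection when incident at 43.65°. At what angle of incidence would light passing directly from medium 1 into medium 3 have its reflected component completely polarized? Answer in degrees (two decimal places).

Each Brewster angle gives a ratio: n₂/n₁ = tan 48.88° = 1.1455, n₃/n₂ = tan 43.65° = 0.9540.
Multiplying, n₃/n₁ = 1.1455 × 0.9540 = 1.0928, and θ_B(1→3) = arctan 1.0928 = 47.54°.

θ_B ≈ 47.54°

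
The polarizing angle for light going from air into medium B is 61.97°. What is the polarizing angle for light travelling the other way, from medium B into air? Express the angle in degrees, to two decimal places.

θ_B' ≈ 28.03°

The two Brewster angles are complementary: θ_B' = 90° − θ_B = 90° − 61.97° = 28.03°.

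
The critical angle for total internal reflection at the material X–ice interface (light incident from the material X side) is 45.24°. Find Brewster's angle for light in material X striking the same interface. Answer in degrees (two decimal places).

At the critical angle sin θ_c = n₂/n₁, giving n₂/n₁ = sin 45.24° = 0.7101.
Then tan θ_B = n₂/n₁ = 0.7101, so θ_B = arctan 0.7101 = 35.38°.

θ_B ≈ 35.38°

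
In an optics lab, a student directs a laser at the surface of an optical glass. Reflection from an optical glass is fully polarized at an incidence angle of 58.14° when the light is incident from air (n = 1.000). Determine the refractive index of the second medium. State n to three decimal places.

n ≈ 1.609

Full polarization of the reflected beam means tan θ_B = n₂/n₁, where n₁ is the incident medium (air).
n₂ = n₁ tan θ_B = 1.000 × tan 58.14° = 1.609.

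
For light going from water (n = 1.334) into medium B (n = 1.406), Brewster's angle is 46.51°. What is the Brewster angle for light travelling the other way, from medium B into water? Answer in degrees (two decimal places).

tan θ_B' = n₁/n₂ = 1/tan θ_B, so θ_B' = 90° − θ_B.
θ_B' = 90° − 46.51° = 43.49°.

θ_B' ≈ 43.49°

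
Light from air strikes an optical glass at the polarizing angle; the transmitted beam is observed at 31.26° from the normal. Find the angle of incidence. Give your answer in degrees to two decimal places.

θ_B ≈ 58.74°

Since the reflected and refracted rays are at right angles at the polarizing angle, θ_B + θ_t = 90°.
So θ_B = 90° − θ_t = 90° − 31.26° = 58.74°.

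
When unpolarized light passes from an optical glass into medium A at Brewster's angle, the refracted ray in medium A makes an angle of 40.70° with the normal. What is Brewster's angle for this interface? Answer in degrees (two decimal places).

θ_B ≈ 49.30°

At Brewster's angle the reflected and refracted rays are perpendicular, so θ_B + θ_t = 90°.
θ_B = 90° − 40.70° = 49.30°.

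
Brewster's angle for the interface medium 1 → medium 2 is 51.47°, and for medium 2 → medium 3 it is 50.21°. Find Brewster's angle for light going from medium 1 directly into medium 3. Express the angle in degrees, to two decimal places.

θ_B ≈ 56.45°

tan θ_B(1→2) = n₂/n₁ = tan 51.47° = 1.2558.
tan θ_B(2→3) = n₃/n₂ = tan 50.21° = 1.2007.
Multiplying, n₃/n₁ = 1.2558 × 1.2007 = 1.5078, and θ_B(1→3) = arctan 1.5078 = 56.45°.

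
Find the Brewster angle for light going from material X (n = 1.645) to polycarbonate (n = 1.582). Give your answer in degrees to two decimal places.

θ_B ≈ 43.88°

Here n₂/n₁ = 1.582/1.645 = 0.9617, and Brewster's law gives tan θ_B = n₂/n₁.
θ_B = arctan(0.9617) = 43.88°.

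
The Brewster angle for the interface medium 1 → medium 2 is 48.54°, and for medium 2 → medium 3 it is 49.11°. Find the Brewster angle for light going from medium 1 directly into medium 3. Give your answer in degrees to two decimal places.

n₂/n₁ = tan 48.54° = 1.1319 and n₃/n₂ = tan 49.11° = 1.1548.
So n₃/n₁ = (n₂/n₁)(n₃/n₂) = 1.1319 × 1.1548 = 1.3071.
θ_B(1→3) = arctan(1.3071) = 52.58°.

θ_B ≈ 52.58°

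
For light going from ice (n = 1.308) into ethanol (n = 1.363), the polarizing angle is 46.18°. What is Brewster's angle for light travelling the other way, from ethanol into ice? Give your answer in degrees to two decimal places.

The two Brewster angles are complementary: θ_B' = 90° − θ_B = 90° − 46.18° = 43.82°.

θ_B' ≈ 43.82°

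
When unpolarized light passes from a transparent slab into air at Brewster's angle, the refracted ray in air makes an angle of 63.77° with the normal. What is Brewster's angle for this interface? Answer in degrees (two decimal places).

θ_B ≈ 26.23°

At Brewster's angle the reflected and refracted rays are perpendicular, so θ_B + θ_t = 90°.
θ_B = 90° − 63.77° = 26.23°.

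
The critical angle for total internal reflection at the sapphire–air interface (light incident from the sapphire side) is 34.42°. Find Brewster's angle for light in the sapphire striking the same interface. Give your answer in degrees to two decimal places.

θ_B ≈ 29.48°

At the critical angle sin θ_c = n₂/n₁, giving n₂/n₁ = sin 34.42° = 0.5653.
Then tan θ_B = n₂/n₁ = 0.5653, so θ_B = arctan 0.5653 = 29.48°.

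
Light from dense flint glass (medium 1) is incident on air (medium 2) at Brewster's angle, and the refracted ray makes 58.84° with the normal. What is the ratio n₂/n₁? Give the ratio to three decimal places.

n₂/n₁ ≈ 0.605

At Brewster incidence θ_B = 90° − θ_t = 90° − 58.84° = 31.16°.
Then n₂/n₁ = tan θ_B = tan 31.16° = 0.605.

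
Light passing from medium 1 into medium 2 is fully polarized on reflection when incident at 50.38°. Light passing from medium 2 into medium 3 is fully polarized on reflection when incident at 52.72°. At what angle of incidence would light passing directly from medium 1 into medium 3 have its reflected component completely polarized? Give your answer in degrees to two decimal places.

θ_B ≈ 57.78°

tan θ_B(1→2) = n₂/n₁ = tan 50.38° = 1.2079.
tan θ_B(2→3) = n₃/n₂ = tan 52.72° = 1.3136.
So n₃/n₁ = (n₂/n₁)(n₃/n₂) = 1.2079 × 1.3136 = 1.5868.
θ_B(1→3) = arctan(1.5868) = 57.78°.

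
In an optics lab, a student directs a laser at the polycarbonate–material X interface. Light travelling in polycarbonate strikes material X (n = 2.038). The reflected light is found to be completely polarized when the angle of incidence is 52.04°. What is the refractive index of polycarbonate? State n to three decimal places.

n ≈ 1.590

At Brewster's angle, tan θ_B = n₂/n₁ with n₁ on the incident side (polycarbonate) and n₂ on the transmitted side (material X).
n₁ = n₂ / tan θ_B = 2.038 / tan 52.04° = 1.590.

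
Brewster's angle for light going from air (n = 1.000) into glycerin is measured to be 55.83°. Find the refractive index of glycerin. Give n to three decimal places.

n ≈ 1.473

At Brewster's angle, tan θ_B = n₂/n₁ with n₁ on the incident side (air) and n₂ on the transmitted side (glycerin).
n₂ = n₁ tan θ_B = 1.000 × tan 55.83° = 1.473.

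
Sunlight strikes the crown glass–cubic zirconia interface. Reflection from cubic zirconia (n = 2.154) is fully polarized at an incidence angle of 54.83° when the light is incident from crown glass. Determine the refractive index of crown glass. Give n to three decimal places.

n ≈ 1.518

Full polarization of the reflected beam means tan θ_B = n₂/n₁, where n₁ is the incident medium (crown glass).
n₁ = n₂ / tan θ_B = 2.154 / tan 54.83° = 1.518.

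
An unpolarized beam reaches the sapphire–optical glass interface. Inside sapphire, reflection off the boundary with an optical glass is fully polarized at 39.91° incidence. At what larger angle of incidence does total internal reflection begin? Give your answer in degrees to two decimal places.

θ_c ≈ 56.76°

n₂/n₁ = tan 39.91° = 0.8364; the critical angle satisfies sin θ_c = n₂/n₁.
θ_c = arcsin(0.8364) = 56.76°.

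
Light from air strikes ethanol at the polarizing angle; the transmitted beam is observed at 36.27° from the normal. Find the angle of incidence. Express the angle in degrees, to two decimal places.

Since the reflected and refracted rays are at right angles at the polarizing angle, θ_B + θ_t = 90°.
θ_B = 90° − 36.27° = 53.73°.

θ_B ≈ 53.73°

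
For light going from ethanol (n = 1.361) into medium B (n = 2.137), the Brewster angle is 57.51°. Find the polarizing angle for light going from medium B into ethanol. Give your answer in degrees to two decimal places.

θ_B' ≈ 32.49°

The two Brewster angles are complementary: θ_B' = 90° − θ_B = 90° − 57.51° = 32.49°.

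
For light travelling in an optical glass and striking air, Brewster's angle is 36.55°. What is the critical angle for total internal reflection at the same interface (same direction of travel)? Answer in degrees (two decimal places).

θ_c ≈ 47.84°

n₂/n₁ = tan 36.55° = 0.7413; the critical angle satisfies sin θ_c = n₂/n₁.
θ_c = arcsin(0.7413) = 47.84°.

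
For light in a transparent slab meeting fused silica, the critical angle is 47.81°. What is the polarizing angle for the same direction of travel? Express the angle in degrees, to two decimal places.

n₂/n₁ = sin θ_c = sin 47.81° = 0.7409.
tan θ_B equals the same ratio, so θ_B = arctan(0.7409) = 36.54°.

θ_B ≈ 36.54°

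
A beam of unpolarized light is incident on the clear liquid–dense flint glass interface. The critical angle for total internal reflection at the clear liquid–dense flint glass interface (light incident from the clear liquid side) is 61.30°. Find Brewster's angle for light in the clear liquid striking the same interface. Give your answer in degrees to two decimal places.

θ_B ≈ 41.26°

At the critical angle sin θ_c = n₂/n₁, giving n₂/n₁ = sin 61.30° = 0.8771.
Then tan θ_B = n₂/n₁ = 0.8771, so θ_B = arctan 0.8771 = 41.26°.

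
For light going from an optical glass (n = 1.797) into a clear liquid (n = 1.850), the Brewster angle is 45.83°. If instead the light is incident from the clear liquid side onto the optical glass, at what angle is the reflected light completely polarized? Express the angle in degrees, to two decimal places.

θ_B' ≈ 44.17°

The two Brewster angles are complementary: θ_B' = 90° − θ_B = 90° − 45.83° = 44.17°.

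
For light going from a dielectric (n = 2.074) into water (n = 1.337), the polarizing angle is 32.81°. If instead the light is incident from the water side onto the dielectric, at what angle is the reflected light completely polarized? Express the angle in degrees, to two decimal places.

tan θ_B' = n₁/n₂ = 1/tan θ_B, so θ_B' = 90° − θ_B.
θ_B' = 90° − 32.81° = 57.19°.

θ_B' ≈ 57.19°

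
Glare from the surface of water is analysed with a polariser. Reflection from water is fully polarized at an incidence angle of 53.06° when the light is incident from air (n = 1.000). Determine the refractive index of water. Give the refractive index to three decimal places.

n ≈ 1.330

Brewster's law: tan θ_B = n₂/n₁ (light incident in air, refracted into water).
n₂ = n₁ tan θ_B = 1.000 × tan 53.06° = 1.330.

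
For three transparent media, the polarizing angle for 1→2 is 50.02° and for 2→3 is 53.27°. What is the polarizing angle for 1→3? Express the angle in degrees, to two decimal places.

Each Brewster angle gives a ratio: n₂/n₁ = tan 50.02° = 1.1926, n₃/n₂ = tan 53.27° = 1.3401.
n₃/n₁ = 1.5982. Then tan θ_B(1→3) = n₃/n₁, so θ_B(1→3) = arctan(1.5982) = 57.97°.

θ_B ≈ 57.97°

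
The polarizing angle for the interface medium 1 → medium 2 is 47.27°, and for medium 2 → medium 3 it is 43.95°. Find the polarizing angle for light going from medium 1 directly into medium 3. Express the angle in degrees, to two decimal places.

θ_B ≈ 46.22°

tan θ_B(1→2) = n₂/n₁ = tan 47.27° = 1.0826.
tan θ_B(2→3) = n₃/n₂ = tan 43.95° = 0.9640.
Multiplying, n₃/n₁ = 1.0826 × 0.9640 = 1.0436, and θ_B(1→3) = arctan 1.0436 = 46.22°.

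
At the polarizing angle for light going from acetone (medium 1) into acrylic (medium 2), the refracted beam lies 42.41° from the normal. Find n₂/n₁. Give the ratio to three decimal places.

At Brewster incidence θ_B = 90° − θ_t = 90° − 42.41° = 47.59°.
tan θ_B = n₂/n₁, so n₂/n₁ = tan 47.59° = 1.095.

n₂/n₁ ≈ 1.095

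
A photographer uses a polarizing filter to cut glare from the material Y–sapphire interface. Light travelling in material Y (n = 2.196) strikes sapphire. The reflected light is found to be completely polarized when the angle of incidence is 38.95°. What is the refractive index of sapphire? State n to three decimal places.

Brewster's law: tan θ_B = n₂/n₁ (light incident in material Y, refracted into sapphire).
n₂ = n₁ tan θ_B = 2.196 × tan 38.95° = 1.775.

n ≈ 1.775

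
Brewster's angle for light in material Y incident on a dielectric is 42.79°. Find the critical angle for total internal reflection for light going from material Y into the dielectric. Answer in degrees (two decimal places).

θ_c ≈ 67.77°

tan θ_B = n₂/n₁ = tan 42.79° = 0.9257.
Total internal reflection: sin θ_c = n₂/n₁ = 0.9257.
θ_c = arcsin(0.9257) = 67.77°.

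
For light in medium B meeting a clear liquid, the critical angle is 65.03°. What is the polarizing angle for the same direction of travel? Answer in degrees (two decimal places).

θ_B ≈ 42.19°

sin θ_c = n₂/n₁, so n₂/n₁ = sin 65.03° = 0.9065.
Brewster: tan θ_B = n₂/n₁ = 0.9065.
θ_B = arctan(0.9065) = 42.19°.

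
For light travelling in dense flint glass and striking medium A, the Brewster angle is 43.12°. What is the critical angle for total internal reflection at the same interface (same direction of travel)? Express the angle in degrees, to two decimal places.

θ_c ≈ 69.46°

tan θ_B = n₂/n₁ = tan 43.12° = 0.9364.
Total internal reflection: sin θ_c = n₂/n₁ = 0.9364.
θ_c = arcsin(0.9364) = 69.46°.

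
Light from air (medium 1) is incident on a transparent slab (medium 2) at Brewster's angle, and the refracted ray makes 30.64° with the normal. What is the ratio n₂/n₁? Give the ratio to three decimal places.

θ_B + θ_t = 90°, so θ_B = 90° − 30.64° = 59.36°.
Then n₂/n₁ = tan θ_B = tan 59.36° = 1.688.

n₂/n₁ ≈ 1.688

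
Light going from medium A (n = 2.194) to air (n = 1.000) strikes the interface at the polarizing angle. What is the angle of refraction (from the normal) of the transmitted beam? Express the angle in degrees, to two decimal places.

θ_t ≈ 65.50°

tan θ_B = n₂/n₁ = 1.000/2.194 = 0.4558, so θ_B = 24.50°.
At Brewster's angle the reflected and refracted rays are perpendicular, so θ_t = 90° − θ_B = 90° − 24.50° = 65.50°.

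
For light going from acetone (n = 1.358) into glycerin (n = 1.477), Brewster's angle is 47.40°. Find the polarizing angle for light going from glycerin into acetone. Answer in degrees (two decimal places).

θ_B' ≈ 42.60°

The two Brewster angles are complementary: θ_B' = 90° − θ_B = 90° − 47.40° = 42.60°.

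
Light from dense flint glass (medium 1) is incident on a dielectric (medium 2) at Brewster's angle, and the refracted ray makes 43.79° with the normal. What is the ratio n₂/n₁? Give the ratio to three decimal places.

At Brewster incidence θ_B = 90° − θ_t = 90° − 43.79° = 46.21°.
Then n₂/n₁ = tan θ_B = tan 46.21° = 1.043.

n₂/n₁ ≈ 1.043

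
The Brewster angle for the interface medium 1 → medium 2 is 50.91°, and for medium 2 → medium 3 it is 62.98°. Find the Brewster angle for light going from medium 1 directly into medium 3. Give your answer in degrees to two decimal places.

θ_B ≈ 67.50°

Each Brewster angle gives a ratio: n₂/n₁ = tan 50.91° = 1.2309, n₃/n₂ = tan 62.98° = 1.9609.
Multiplying, n₃/n₁ = 1.2309 × 1.9609 = 2.4138, and θ_B(1→3) = arctan 2.4138 = 67.50°.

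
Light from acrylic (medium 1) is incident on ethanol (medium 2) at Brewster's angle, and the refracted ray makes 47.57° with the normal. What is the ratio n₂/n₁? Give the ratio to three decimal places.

At Brewster incidence θ_B = 90° − θ_t = 90° − 47.57° = 42.43°.
tan θ_B = n₂/n₁, so n₂/n₁ = tan 42.43° = 0.914.

n₂/n₁ ≈ 0.914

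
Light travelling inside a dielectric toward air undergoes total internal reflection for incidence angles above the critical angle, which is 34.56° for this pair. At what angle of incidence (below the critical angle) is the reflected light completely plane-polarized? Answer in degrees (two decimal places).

θ_B ≈ 29.56°

At the critical angle sin θ_c = n₂/n₁, giving n₂/n₁ = sin 34.56° = 0.5673.
Then tan θ_B = n₂/n₁ = 0.5673, so θ_B = arctan 0.5673 = 29.56°.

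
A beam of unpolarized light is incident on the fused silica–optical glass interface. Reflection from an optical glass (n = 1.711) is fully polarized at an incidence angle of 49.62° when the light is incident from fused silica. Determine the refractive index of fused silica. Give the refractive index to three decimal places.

At Brewster's angle, tan θ_B = n₂/n₁ with n₁ on the incident side (fused silica) and n₂ on the transmitted side (an optical glass).
n₁ = n₂ / tan θ_B = 1.711 / tan 49.62° = 1.455.

n ≈ 1.455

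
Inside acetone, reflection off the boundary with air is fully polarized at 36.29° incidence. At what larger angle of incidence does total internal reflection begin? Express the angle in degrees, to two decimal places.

θ_c ≈ 47.25°

tan θ_B = n₂/n₁ = tan 36.29° = 0.7343.
Total internal reflection: sin θ_c = n₂/n₁ = 0.7343.
θ_c = arcsin(0.7343) = 47.25°.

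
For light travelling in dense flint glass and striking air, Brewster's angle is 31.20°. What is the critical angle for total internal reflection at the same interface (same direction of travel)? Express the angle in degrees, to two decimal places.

tan θ_B = n₂/n₁ = tan 31.20° = 0.6056.
Total internal reflection: sin θ_c = n₂/n₁ = 0.6056.
θ_c = arcsin(0.6056) = 37.27°.

θ_c ≈ 37.27°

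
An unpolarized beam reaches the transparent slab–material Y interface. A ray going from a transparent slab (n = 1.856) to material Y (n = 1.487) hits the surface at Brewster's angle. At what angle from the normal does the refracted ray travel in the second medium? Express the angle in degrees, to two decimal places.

θ_B = arctan(n₂/n₁) = arctan(1.487/1.856) = 38.70°.
The refracted ray is perpendicular to the reflected ray, so θ_t = 90° − θ_B = 51.30°.

θ_t ≈ 51.30°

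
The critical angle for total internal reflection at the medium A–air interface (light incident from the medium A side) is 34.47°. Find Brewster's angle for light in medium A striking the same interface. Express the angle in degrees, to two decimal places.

n₂/n₁ = sin θ_c = sin 34.47° = 0.5660.
tan θ_B equals the same ratio, so θ_B = arctan(0.5660) = 29.51°.

θ_B ≈ 29.51°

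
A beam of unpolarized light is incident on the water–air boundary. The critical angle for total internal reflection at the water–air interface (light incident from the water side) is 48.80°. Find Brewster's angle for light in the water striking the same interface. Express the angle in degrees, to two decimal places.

θ_B ≈ 36.96°

At the critical angle sin θ_c = n₂/n₁, giving n₂/n₁ = sin 48.80° = 0.7524.
Then tan θ_B = n₂/n₁ = 0.7524, so θ_B = arctan 0.7524 = 36.96°.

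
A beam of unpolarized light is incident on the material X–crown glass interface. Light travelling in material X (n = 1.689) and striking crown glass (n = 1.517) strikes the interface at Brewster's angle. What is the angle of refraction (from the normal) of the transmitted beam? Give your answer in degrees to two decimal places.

θ_B = arctan(n₂/n₁) = arctan(1.517/1.689) = 41.93°.
The refracted ray is perpendicular to the reflected ray, so θ_t = 90° − θ_B = 48.07°.

θ_t ≈ 48.07°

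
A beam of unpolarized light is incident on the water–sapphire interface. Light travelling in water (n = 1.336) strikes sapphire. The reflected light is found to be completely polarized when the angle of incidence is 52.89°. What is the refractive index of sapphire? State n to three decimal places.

n ≈ 1.766

At Brewster's angle, tan θ_B = n₂/n₁ with n₁ on the incident side (water) and n₂ on the transmitted side (sapphire).
n₂ = n₁ tan θ_B = 1.336 × tan 52.89° = 1.766.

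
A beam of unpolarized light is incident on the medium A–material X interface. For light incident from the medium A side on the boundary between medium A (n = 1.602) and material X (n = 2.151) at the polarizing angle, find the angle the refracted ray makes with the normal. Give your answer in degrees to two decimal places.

θ_t ≈ 36.68°

θ_B = arctan(n₂/n₁) = arctan(2.151/1.602) = 53.32°.
The refracted ray is perpendicular to the reflected ray, so θ_t = 90° − θ_B = 36.68°.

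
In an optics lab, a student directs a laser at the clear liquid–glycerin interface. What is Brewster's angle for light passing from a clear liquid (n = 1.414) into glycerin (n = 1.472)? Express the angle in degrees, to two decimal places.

θ_B ≈ 46.15°

The reflected p-component vanishes when tan θ_B = n₂/n₁.
Brewster's condition: tan θ_B = n₂/n₁ = 1.472/1.414 = 1.0410. Taking the arctangent, θ_B = 46.15°.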